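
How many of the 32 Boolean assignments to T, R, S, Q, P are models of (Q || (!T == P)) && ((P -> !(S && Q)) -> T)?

Initial set: {((Q || (!T == P)) && ((P -> !(S && Q)) -> T))}.
((Q || (!T == P)) && ((P -> !(S && Q)) -> T)): α-rule — add (Q || (!T == P)), ((P -> !(S && Q)) -> T).
(Q || (!T == P)): β-rule — branch into Q  //  (!T == P).
  branch 1 (add Q):
    ((P -> !(S && Q)) -> T): β-rule — branch into !(P -> !(S && Q))  //  T.
      branch 1.1 (add !(P -> !(S && Q))):
        !(P -> !(S && Q)): α-rule — add P, !!(S && Q).
        !!(S && Q): α-rule — add S, Q.
        ○ open, literals {P=T, Q=T, S=T}.
      branch 1.2 (add T):
        ○ open, literals {Q=T, T=T}.
  branch 2 (add (!T == P)):
    ((P -> !(S && Q)) -> T): β-rule — branch into !(P -> !(S && Q))  //  T.
      branch 2.1 (add !(P -> !(S && Q))):
        !(P -> !(S && Q)): α-rule — add P, !!(S && Q).
        !!(S && Q): α-rule — add S, Q.
        (!T == P): β-rule — branch into !T, P  //  !!T, !P.
          branch 2.1.1 (add !T, P):
            ○ open, literals {P=T, Q=T, S=T, T=F}.
          branch 2.1.2 (add !!T, !P):
            × closes — contains both P and !P.
      branch 2.2 (add T):
        (!T == P): β-rule — branch into !T, P  //  !!T, !P.
          branch 2.2.1 (add !T, P):
            × closes — contains both T and !T.
          branch 2.2.2 (add !!T, !P):
            ○ open, literals {P=F, T=T}.
2 branches closed, 4 open.
Each open branch fixes some atoms; the unmentioned ones are free. Counting distinct full assignments: branch {P=T, Q=T, S=T} (T, R) contributes 4 new; branch {Q=T, T=T} (R, S, P) contributes 6 new; branch {P=T, Q=T, S=T, T=F} (R) contributes 0 new; branch {P=F, T=T} (R, S, Q) contributes 4 new. Total: 14.

14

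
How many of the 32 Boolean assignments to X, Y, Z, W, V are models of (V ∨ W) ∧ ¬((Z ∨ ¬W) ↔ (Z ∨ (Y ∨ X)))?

Initial set: {((V ∨ W) ∧ ¬((Z ∨ ¬W) ↔ (Z ∨ (Y ∨ X))))}.
((V ∨ W) ∧ ¬((Z ∨ ¬W) ↔ (Z ∨ (Y ∨ X)))): α-rule — add (V ∨ W), ¬((Z ∨ ¬W) ↔ (Z ∨ (Y ∨ X))).
(V ∨ W): β-rule — branch into V  //  W.
  branch 1 (add V):
    ¬((Z ∨ ¬W) ↔ (Z ∨ (Y ∨ X))): β-rule — branch into (Z ∨ ¬W), ¬(Z ∨ (Y ∨ X))  //  ¬(Z ∨ ¬W), (Z ∨ (Y ∨ X)).
      branch 1.1 (add (Z ∨ ¬W), ¬(Z ∨ (Y ∨ X))):
        ¬(Z ∨ (Y ∨ X)): α-rule — add ¬Z, ¬(Y ∨ X).
        ¬(Y ∨ X): α-rule — add ¬Y, ¬X.
        (Z ∨ ¬W): β-rule — branch into Z  //  ¬W.
          branch 1.1.1 (add Z):
            × closes — contains both Z and ¬Z.
          branch 1.1.2 (add ¬W):
            ○ open, literals {V=true, W=false, X=false, Y=false, Z=false}.
      branch 1.2 (add ¬(Z ∨ ¬W), (Z ∨ (Y ∨ X))):
        ¬(Z ∨ ¬W): α-rule — add ¬Z, ¬¬W.
        (Z ∨ (Y ∨ X)): β-rule — branch into Z  //  (Y ∨ X).
          branch 1.2.1 (add Z):
            × closes — contains both Z and ¬Z.
          branch 1.2.2 (add (Y ∨ X)):
            (Y ∨ X): β-rule — branch into Y  //  X.
              branch 1.2.2.1 (add Y):
                ○ open, literals {V=true, W=true, Y=true, Z=false}.
              branch 1.2.2.2 (add X):
                ○ open, literals {V=true, W=true, X=true, Z=false}.
  branch 2 (add W):
    ¬((Z ∨ ¬W) ↔ (Z ∨ (Y ∨ X))): β-rule — branch into (Z ∨ ¬W), ¬(Z ∨ (Y ∨ X))  //  ¬(Z ∨ ¬W), (Z ∨ (Y ∨ X)).
      branch 2.1 (add (Z ∨ ¬W), ¬(Z ∨ (Y ∨ X))):
        ¬(Z ∨ (Y ∨ X)): α-rule — add ¬Z, ¬(Y ∨ X).
        ¬(Y ∨ X): α-rule — add ¬Y, ¬X.
        (Z ∨ ¬W): β-rule — branch into Z  //  ¬W.
          branch 2.1.1 (add Z):
            × closes — contains both Z and ¬Z.
          branch 2.1.2 (add ¬W):
            × closes — contains both W and ¬W.
      branch 2.2 (add ¬(Z ∨ ¬W), (Z ∨ (Y ∨ X))):
        ¬(Z ∨ ¬W): α-rule — add ¬Z, ¬¬W.
        (Z ∨ (Y ∨ X)): β-rule — branch into Z  //  (Y ∨ X).
          branch 2.2.1 (add Z):
            × closes — contains both Z and ¬Z.
          branch 2.2.2 (add (Y ∨ X)):
            (Y ∨ X): β-rule — branch into Y  //  X.
              branch 2.2.2.1 (add Y):
                ○ open, literals {W=true, Y=true, Z=false}.
              branch 2.2.2.2 (add X):
                ○ open, literals {W=true, X=true, Z=false}.
5 branches closed, 5 open.
Each open branch fixes some atoms; the unmentioned ones are free. Counting distinct full assignments: branch {V=true, W=false, X=false, Y=false, Z=false} (none free) contributes 1 new; branch {V=true, W=true, Y=true, Z=false} (X) contributes 2 new; branch {V=true, W=true, X=true, Z=false} (Y) contributes 1 new; branch {W=true, Y=true, Z=false} (X, V) contributes 2 new; branch {W=true, X=true, Z=false} (Y, V) contributes 1 new. Total: 7.

7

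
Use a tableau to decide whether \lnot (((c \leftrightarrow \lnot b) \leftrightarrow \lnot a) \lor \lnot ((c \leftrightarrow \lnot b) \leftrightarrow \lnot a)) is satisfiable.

Initial set: {\lnot (((c \leftrightarrow \lnot b) \leftrightarrow \lnot a) \lor \lnot ((c \leftrightarrow \lnot b) \leftrightarrow \lnot a))}.
\lnot (((c \leftrightarrow \lnot b) \leftrightarrow \lnot a) \lor \lnot ((c \leftrightarrow \lnot b) \leftrightarrow \lnot a)): α-rule — add \lnot ((c \leftrightarrow \lnot b) \leftrightarrow \lnot a), \lnot \lnot ((c \leftrightarrow \lnot b) \leftrightarrow \lnot a).
\lnot ((c \leftrightarrow \lnot b) \leftrightarrow \lnot a): β-rule — branch into (c \leftrightarrow \lnot b), \lnot \lnot a  //  \lnot (c \leftrightarrow \lnot b), \lnot a.
  branch 1 (add (c \leftrightarrow \lnot b), \lnot \lnot a):
    \lnot \lnot ((c \leftrightarrow \lnot b) \leftrightarrow \lnot a): β-rule — branch into (c \leftrightarrow \lnot b), \lnot a  //  \lnot (c \leftrightarrow \lnot b), \lnot \lnot a.
      branch 1.1 (add (c \leftrightarrow \lnot b), \lnot a):
        × closes — contains both a and \lnot a.
      branch 1.2 (add \lnot (c \leftrightarrow \lnot b), \lnot \lnot a):
        (c \leftrightarrow \lnot b): β-rule — branch into c, \lnot b  //  \lnot c, \lnot \lnot b.
          branch 1.2.1 (add c, \lnot b):
            \lnot (c \leftrightarrow \lnot b): β-rule — branch into c, \lnot \lnot b  //  \lnot c, \lnot b.
              branch 1.2.1.1 (add c, \lnot \lnot b):
                × closes — contains both b and \lnot b.
              branch 1.2.1.2 (add \lnot c, \lnot b):
                × closes — contains both c and \lnot c.
          branch 1.2.2 (add \lnot c, \lnot \lnot b):
            \lnot (c \leftrightarrow \lnot b): β-rule — branch into c, \lnot \lnot b  //  \lnot c, \lnot b.
              branch 1.2.2.1 (add c, \lnot \lnot b):
                × closes — contains both c and \lnot c.
              branch 1.2.2.2 (add \lnot c, \lnot b):
                × closes — contains both b and \lnot b.
  branch 2 (add \lnot (c \leftrightarrow \lnot b), \lnot a):
    \lnot \lnot ((c \leftrightarrow \lnot b) \leftrightarrow \lnot a): β-rule — branch into (c \leftrightarrow \lnot b), \lnot a  //  \lnot (c \leftrightarrow \lnot b), \lnot \lnot a.
      branch 2.1 (add (c \leftrightarrow \lnot b), \lnot a):
        \lnot (c \leftrightarrow \lnot b): β-rule — branch into c, \lnot \lnot b  //  \lnot c, \lnot b.
          branch 2.1.1 (add c, \lnot \lnot b):
            (c \leftrightarrow \lnot b): β-rule — branch into c, \lnot b  //  \lnot c, \lnot \lnot b.
              branch 2.1.1.1 (add c, \lnot b):
                × closes — contains both b and \lnot b.
              branch 2.1.1.2 (add \lnot c, \lnot \lnot b):
                × closes — contains both c and \lnot c.
          branch 2.1.2 (add \lnot c, \lnot b):
            (c \leftrightarrow \lnot b): β-rule — branch into c, \lnot b  //  \lnot c, \lnot \lnot b.
              branch 2.1.2.1 (add c, \lnot b):
                × closes — contains both c and \lnot c.
              branch 2.1.2.2 (add \lnot c, \lnot \lnot b):
                × closes — contains both b and \lnot b.
      branch 2.2 (add \lnot (c \leftrightarrow \lnot b), \lnot \lnot a):
        × closes — contains both a and \lnot a.
All 10 branches close.
Every branch closed; the formula is unsatisfiable.

Unsatisfiable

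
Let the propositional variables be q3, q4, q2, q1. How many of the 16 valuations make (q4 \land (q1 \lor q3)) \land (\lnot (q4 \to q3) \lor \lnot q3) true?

Initial set: {T ((q4 \land (q1 \lor q3)) \land (\lnot (q4 \to q3) \lor \lnot q3))}.
T ((q4 \land (q1 \lor q3)) \land (\lnot (q4 \to q3) \lor \lnot q3)): α-rule — add T (q4 \land (q1 \lor q3)), T (\lnot (q4 \to q3) \lor \lnot q3).
T (q4 \land (q1 \lor q3)): α-rule — add T q4, T (q1 \lor q3).
T (\lnot (q4 \to q3) \lor \lnot q3): β-rule — branch into T \lnot (q4 \to q3)  //  T \lnot q3.
  branch 1 (add T \lnot (q4 \to q3)):
    T \lnot (q4 \to q3): α-rule — add T q4, F q3.
    T (q1 \lor q3): β-rule — branch into T q1  //  T q3.
      branch 1.1 (add T q1):
        ○ open, literals {q1=T, q3=F, q4=T}.
      branch 1.2 (add T q3):
        × closes — contains both q3 and \lnot q3.
  branch 2 (add T \lnot q3):
    T (q1 \lor q3): β-rule — branch into T q1  //  T q3.
      branch 2.1 (add T q1):
        ○ open, literals {q1=T, q3=F, q4=T}.
      branch 2.2 (add T q3):
        × closes — contains both q3 and \lnot q3.
2 branches closed, 2 open.
Each open branch fixes some atoms; the unmentioned ones are free. Counting distinct full assignments: branch {q1=T, q3=F, q4=T} (q2) contributes 2 new; branch {q1=T, q3=F, q4=T} (q2) contributes 0 new. Total: 2.

2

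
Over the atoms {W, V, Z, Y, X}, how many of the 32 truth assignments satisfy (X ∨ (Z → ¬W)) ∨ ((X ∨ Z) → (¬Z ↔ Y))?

30

Initial set: {((X ∨ (Z → ¬W)) ∨ ((X ∨ Z) → (¬Z ↔ Y)))}.
((X ∨ (Z → ¬W)) ∨ ((X ∨ Z) → (¬Z ↔ Y))): β-rule — branch into (X ∨ (Z → ¬W))  //  ((X ∨ Z) → (¬Z ↔ Y)).
  branch 1 (add (X ∨ (Z → ¬W))):
    (X ∨ (Z → ¬W)): β-rule — branch into X  //  (Z → ¬W).
      branch 1.1 (add X):
        ○ open, literals {X=T}.
      branch 1.2 (add (Z → ¬W)):
        (Z → ¬W): β-rule — branch into ¬Z  //  ¬W.
          branch 1.2.1 (add ¬Z):
            ○ open, literals {Z=F}.
          branch 1.2.2 (add ¬W):
            ○ open, literals {W=F}.
  branch 2 (add ((X ∨ Z) → (¬Z ↔ Y))):
    ((X ∨ Z) → (¬Z ↔ Y)): β-rule — branch into ¬(X ∨ Z)  //  (¬Z ↔ Y).
      branch 2.1 (add ¬(X ∨ Z)):
        ¬(X ∨ Z): α-rule — add ¬X, ¬Z.
        ○ open, literals {X=F, Z=F}.
      branch 2.2 (add (¬Z ↔ Y)):
        (¬Z ↔ Y): β-rule — branch into ¬Z, Y  //  ¬¬Z, ¬Y.
          branch 2.2.1 (add ¬Z, Y):
            ○ open, literals {Y=T, Z=F}.
          branch 2.2.2 (add ¬¬Z, ¬Y):
            ○ open, literals {Y=F, Z=T}.
0 branches closed, 6 open.
Each open branch fixes some atoms; the unmentioned ones are free. Counting distinct full assignments: branch {X=T} (W, V, Z, Y) contributes 16 new; branch {Z=F} (W, V, Y, X) contributes 8 new; branch {W=F} (V, Z, Y, X) contributes 4 new; branch {X=F, Z=F} (W, V, Y) contributes 0 new; branch {Y=T, Z=F} (W, V, X) contributes 0 new; branch {Y=F, Z=T} (W, V, X) contributes 2 new. Total: 30.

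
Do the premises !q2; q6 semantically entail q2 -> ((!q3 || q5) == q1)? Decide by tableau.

Yes

Initial set: {T !q2; T q6; F (q2 -> ((!q3 || q5) == q1))}.
F (q2 -> ((!q3 || q5) == q1)): α-rule — add T q2, F ((!q3 || q5) == q1).
× closes — contains both q2 and !q2.
All 1 branch closes.
Every branch closed, so the premises entail the conclusion.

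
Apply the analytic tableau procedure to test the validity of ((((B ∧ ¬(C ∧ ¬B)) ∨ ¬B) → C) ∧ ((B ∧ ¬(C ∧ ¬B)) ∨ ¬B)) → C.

Assume the negation and expand:
Initial set: {¬(((((B ∧ ¬(C ∧ ¬B)) ∨ ¬B) → C) ∧ ((B ∧ ¬(C ∧ ¬B)) ∨ ¬B)) → C)}.
¬(((((B ∧ ¬(C ∧ ¬B)) ∨ ¬B) → C) ∧ ((B ∧ ¬(C ∧ ¬B)) ∨ ¬B)) → C): α-rule — add ((((B ∧ ¬(C ∧ ¬B)) ∨ ¬B) → C) ∧ ((B ∧ ¬(C ∧ ¬B)) ∨ ¬B)), ¬C.
((((B ∧ ¬(C ∧ ¬B)) ∨ ¬B) → C) ∧ ((B ∧ ¬(C ∧ ¬B)) ∨ ¬B)): α-rule — add (((B ∧ ¬(C ∧ ¬B)) ∨ ¬B) → C), ((B ∧ ¬(C ∧ ¬B)) ∨ ¬B).
(((B ∧ ¬(C ∧ ¬B)) ∨ ¬B) → C): β-rule — branch into ¬((B ∧ ¬(C ∧ ¬B)) ∨ ¬B)  //  C.
  branch 1 (add ¬((B ∧ ¬(C ∧ ¬B)) ∨ ¬B)):
    ¬((B ∧ ¬(C ∧ ¬B)) ∨ ¬B): α-rule — add ¬(B ∧ ¬(C ∧ ¬B)), ¬¬B.
    ((B ∧ ¬(C ∧ ¬B)) ∨ ¬B): β-rule — branch into (B ∧ ¬(C ∧ ¬B))  //  ¬B.
      branch 1.1 (add (B ∧ ¬(C ∧ ¬B))):
        (B ∧ ¬(C ∧ ¬B)): α-rule — add B, ¬(C ∧ ¬B).
        ¬(B ∧ ¬(C ∧ ¬B)): β-rule — branch into ¬B  //  ¬¬(C ∧ ¬B).
          branch 1.1.1 (add ¬B):
            × closes — contains both B and ¬B.
          branch 1.1.2 (add ¬¬(C ∧ ¬B)):
            ¬¬(C ∧ ¬B): α-rule — add C, ¬B.
            × closes — contains both C and ¬C.
      branch 1.2 (add ¬B):
        × closes — contains both B and ¬B.
  branch 2 (add C):
    × closes — contains both C and ¬C.
All 4 branches close.
Every branch closed, so the negation is unsatisfiable and the formula is valid.

Valid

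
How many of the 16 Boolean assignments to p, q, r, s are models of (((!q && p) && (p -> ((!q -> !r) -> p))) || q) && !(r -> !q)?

Initial set: {((((!q && p) && (p -> ((!q -> !r) -> p))) || q) && !(r -> !q))}.
((((!q && p) && (p -> ((!q -> !r) -> p))) || q) && !(r -> !q)): α-rule — add (((!q && p) && (p -> ((!q -> !r) -> p))) || q), !(r -> !q).
!(r -> !q): α-rule — add r, !!q.
(((!q && p) && (p -> ((!q -> !r) -> p))) || q): β-rule — branch into ((!q && p) && (p -> ((!q -> !r) -> p)))  //  q.
  branch 1 (add ((!q && p) && (p -> ((!q -> !r) -> p)))):
    ((!q && p) && (p -> ((!q -> !r) -> p))): α-rule — add (!q && p), (p -> ((!q -> !r) -> p)).
    (!q && p): α-rule — add !q, p.
    × closes — contains both q and !q.
  branch 2 (add q):
    ○ open, literals {q=T, r=T}.
1 branch closed, 1 open.
Each open branch fixes some atoms; the unmentioned ones are free. Counting distinct full assignments: branch {q=T, r=T} (p, s) contributes 4 new. Total: 4.

4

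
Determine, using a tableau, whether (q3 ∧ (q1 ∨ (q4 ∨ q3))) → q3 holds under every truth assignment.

Assume the negation and expand:
Initial set: {¬((q3 ∧ (q1 ∨ (q4 ∨ q3))) → q3)}.
¬((q3 ∧ (q1 ∨ (q4 ∨ q3))) → q3): α-rule — add (q3 ∧ (q1 ∨ (q4 ∨ q3))), ¬q3.
(q3 ∧ (q1 ∨ (q4 ∨ q3))): α-rule — add q3, (q1 ∨ (q4 ∨ q3)).
× closes — contains both q3 and ¬q3.
All 1 branch closes.
Every branch closed, so the negation is unsatisfiable and the formula is valid.

Valid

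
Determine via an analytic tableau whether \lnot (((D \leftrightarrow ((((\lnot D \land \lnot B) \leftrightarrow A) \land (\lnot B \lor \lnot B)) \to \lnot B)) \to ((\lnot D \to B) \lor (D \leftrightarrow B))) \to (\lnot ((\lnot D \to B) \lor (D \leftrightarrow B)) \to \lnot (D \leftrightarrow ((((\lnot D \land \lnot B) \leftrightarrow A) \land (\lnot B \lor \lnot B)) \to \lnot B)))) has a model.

Unsatisfiable

Initial set: {\lnot (((D \leftrightarrow ((((\lnot D \land \lnot B) \leftrightarrow A) \land (\lnot B \lor \lnot B)) \to \lnot B)) \to ((\lnot D \to B) \lor (D \leftrightarrow B))) \to (\lnot ((\lnot D \to B) \lor (D \leftrightarrow B)) \to \lnot (D \leftrightarrow ((((\lnot D \land \lnot B) \leftrightarrow A) \land (\lnot B \lor \lnot B)) \to \lnot B))))}.
\lnot (((D \leftrightarrow ((((\lnot D \land \lnot B) \leftrightarrow A) \land (\lnot B \lor \lnot B)) \to \lnot B)) \to ((\lnot D \to B) \lor (D \leftrightarrow B))) \to (\lnot ((\lnot D \to B) \lor (D \leftrightarrow B)) \to \lnot (D \leftrightarrow ((((\lnot D \land \lnot B) \leftrightarrow A) \land (\lnot B \lor \lnot B)) \to \lnot B)))): α-rule — add ((D \leftrightarrow ((((\lnot D \land \lnot B) \leftrightarrow A) \land (\lnot B \lor \lnot B)) \to \lnot B)) \to ((\lnot D \to B) \lor (D \leftrightarrow B))), \lnot (\lnot ((\lnot D \to B) \lor (D \leftrightarrow B)) \to \lnot (D \leftrightarrow ((((\lnot D \land \lnot B) \leftrightarrow A) \land (\lnot B \lor \lnot B)) \to \lnot B))).
\lnot (\lnot ((\lnot D \to B) \lor (D \leftrightarrow B)) \to \lnot (D \leftrightarrow ((((\lnot D \land \lnot B) \leftrightarrow A) \land (\lnot B \lor \lnot B)) \to \lnot B))): α-rule — add \lnot ((\lnot D \to B) \lor (D \leftrightarrow B)), \lnot \lnot (D \leftrightarrow ((((\lnot D \land \lnot B) \leftrightarrow A) \land (\lnot B \lor \lnot B)) \to \lnot B)).
\lnot ((\lnot D \to B) \lor (D \leftrightarrow B)): α-rule — add \lnot (\lnot D \to B), \lnot (D \leftrightarrow B).
\lnot (\lnot D \to B): α-rule — add \lnot D, \lnot B.
((D \leftrightarrow ((((\lnot D \land \lnot B) \leftrightarrow A) \land (\lnot B \lor \lnot B)) \to \lnot B)) \to ((\lnot D \to B) \lor (D \leftrightarrow B))): β-rule — branch into \lnot (D \leftrightarrow ((((\lnot D \land \lnot B) \leftrightarrow A) \land (\lnot B \lor \lnot B)) \to \lnot B))  //  ((\lnot D \to B) \lor (D \leftrightarrow B)).
  branch 1 (add \lnot (D \leftrightarrow ((((\lnot D \land \lnot B) \leftrightarrow A) \land (\lnot B \lor \lnot B)) \to \lnot B))):
    \lnot \lnot (D \leftrightarrow ((((\lnot D \land \lnot B) \leftrightarrow A) \land (\lnot B \lor \lnot B)) \to \lnot B)): β-rule — branch into D, ((((\lnot D \land \lnot B) \leftrightarrow A) \land (\lnot B \lor \lnot B)) \to \lnot B)  //  \lnot D, \lnot ((((\lnot D \land \lnot B) \leftrightarrow A) \land (\lnot B \lor \lnot B)) \to \lnot B).
      branch 1.1 (add D, ((((\lnot D \land \lnot B) \leftrightarrow A) \land (\lnot B \lor \lnot B)) \to \lnot B)):
        × closes — contains both D and \lnot D.
      branch 1.2 (add \lnot D, \lnot ((((\lnot D \land \lnot B) \leftrightarrow A) \land (\lnot B \lor \lnot B)) \to \lnot B)):
        \lnot ((((\lnot D \land \lnot B) \leftrightarrow A) \land (\lnot B \lor \lnot B)) \to \lnot B): α-rule — add (((\lnot D \land \lnot B) \leftrightarrow A) \land (\lnot B \lor \lnot B)), \lnot \lnot B.
        × closes — contains both B and \lnot B.
  branch 2 (add ((\lnot D \to B) \lor (D \leftrightarrow B))):
    \lnot \lnot (D \leftrightarrow ((((\lnot D \land \lnot B) \leftrightarrow A) \land (\lnot B \lor \lnot B)) \to \lnot B)): β-rule — branch into D, ((((\lnot D \land \lnot B) \leftrightarrow A) \land (\lnot B \lor \lnot B)) \to \lnot B)  //  \lnot D, \lnot ((((\lnot D \land \lnot B) \leftrightarrow A) \land (\lnot B \lor \lnot B)) \to \lnot B).
      branch 2.1 (add D, ((((\lnot D \land \lnot B) \leftrightarrow A) \land (\lnot B \lor \lnot B)) \to \lnot B)):
        × closes — contains both D and \lnot D.
      branch 2.2 (add \lnot D, \lnot ((((\lnot D \land \lnot B) \leftrightarrow A) \land (\lnot B \lor \lnot B)) \to \lnot B)):
        \lnot ((((\lnot D \land \lnot B) \leftrightarrow A) \land (\lnot B \lor \lnot B)) \to \lnot B): α-rule — add (((\lnot D \land \lnot B) \leftrightarrow A) \land (\lnot B \lor \lnot B)), \lnot \lnot B.
        × closes — contains both B and \lnot B.
All 4 branches close.
Every branch closed; the formula is unsatisfiable.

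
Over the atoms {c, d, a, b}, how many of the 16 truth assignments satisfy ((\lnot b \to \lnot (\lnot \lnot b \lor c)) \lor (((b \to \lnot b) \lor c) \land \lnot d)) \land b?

Initial set: {(((\lnot b \to \lnot (\lnot \lnot b \lor c)) \lor (((b \to \lnot b) \lor c) \land \lnot d)) \land b)}.
(((\lnot b \to \lnot (\lnot \lnot b \lor c)) \lor (((b \to \lnot b) \lor c) \land \lnot d)) \land b): α-rule — add ((\lnot b \to \lnot (\lnot \lnot b \lor c)) \lor (((b \to \lnot b) \lor c) \land \lnot d)), b.
((\lnot b \to \lnot (\lnot \lnot b \lor c)) \lor (((b \to \lnot b) \lor c) \land \lnot d)): β-rule — branch into (\lnot b \to \lnot (\lnot \lnot b \lor c))  //  (((b \to \lnot b) \lor c) \land \lnot d).
  branch 1 (add (\lnot b \to \lnot (\lnot \lnot b \lor c))):
    (\lnot b \to \lnot (\lnot \lnot b \lor c)): β-rule — branch into \lnot \lnot b  //  \lnot (\lnot \lnot b \lor c).
      branch 1.1 (add \lnot \lnot b):
        ○ open, literals {b=T}.
      branch 1.2 (add \lnot (\lnot \lnot b \lor c)):
        \lnot (\lnot \lnot b \lor c): α-rule — add \lnot \lnot \lnot b, \lnot c.
        \lnot \lnot \lnot b: drop double negation, giving \lnot b.
        × closes — contains both b and \lnot b.
  branch 2 (add (((b \to \lnot b) \lor c) \land \lnot d)):
    (((b \to \lnot b) \lor c) \land \lnot d): α-rule — add ((b \to \lnot b) \lor c), \lnot d.
    ((b \to \lnot b) \lor c): β-rule — branch into (b \to \lnot b)  //  c.
      branch 2.1 (add (b \to \lnot b)):
        (b \to \lnot b): β-rule — branch into \lnot b  //  \lnot b.
          branch 2.1.1 (add \lnot b):
            × closes — contains both b and \lnot b.
          branch 2.1.2 (add \lnot b):
            × closes — contains both b and \lnot b.
      branch 2.2 (add c):
        ○ open, literals {b=T, c=T, d=F}.
3 branches closed, 2 open.
Each open branch fixes some atoms; the unmentioned ones are free. Counting distinct full assignments: branch {b=T} (c, d, a) contributes 8 new; branch {b=T, c=T, d=F} (a) contributes 0 new. Total: 8.

8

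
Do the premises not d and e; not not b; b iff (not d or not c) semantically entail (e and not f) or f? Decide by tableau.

Yes

Initial set: {(not d and e); not not b; (b iff (not d or not c)); not ((e and not f) or f)}.
(not d and e): α-rule — add not d, e.
not not b: drop double negation, giving b.
not ((e and not f) or f): α-rule — add not (e and not f), not f.
(b iff (not d or not c)): β-rule — branch into b, (not d or not c)  //  not b, not (not d or not c).
  branch 1 (add b, (not d or not c)):
    not (e and not f): β-rule — branch into not e  //  not not f.
      branch 1.1 (add not e):
        × closes — contains both e and not e.
      branch 1.2 (add not not f):
        × closes — contains both f and not f.
  branch 2 (add not b, not (not d or not c)):
    × closes — contains both b and not b.
All 3 branches close.
Every branch closed, so the premises entail the conclusion.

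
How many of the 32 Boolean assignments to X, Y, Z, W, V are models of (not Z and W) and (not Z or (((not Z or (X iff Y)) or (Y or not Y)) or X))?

Initial set: {((not Z and W) and (not Z or (((not Z or (X iff Y)) or (Y or not Y)) or X)))}.
((not Z and W) and (not Z or (((not Z or (X iff Y)) or (Y or not Y)) or X))): α-rule — add (not Z and W), (not Z or (((not Z or (X iff Y)) or (Y or not Y)) or X)).
(not Z and W): α-rule — add not Z, W.
(not Z or (((not Z or (X iff Y)) or (Y or not Y)) or X)): β-rule — branch into not Z  //  (((not Z or (X iff Y)) or (Y or not Y)) or X).
  branch 1 (add not Z):
    ○ open, literals {W=T, Z=F}.
  branch 2 (add (((not Z or (X iff Y)) or (Y or not Y)) or X)):
    (((not Z or (X iff Y)) or (Y or not Y)) or X): β-rule — branch into ((not Z or (X iff Y)) or (Y or not Y))  //  X.
      branch 2.1 (add ((not Z or (X iff Y)) or (Y or not Y))):
        ((not Z or (X iff Y)) or (Y or not Y)): β-rule — branch into (not Z or (X iff Y))  //  (Y or not Y).
          branch 2.1.1 (add (not Z or (X iff Y))):
            (not Z or (X iff Y)): β-rule — branch into not Z  //  (X iff Y).
              branch 2.1.1.1 (add not Z):
                ○ open, literals {W=T, Z=F}.
              branch 2.1.1.2 (add (X iff Y)):
                (X iff Y): β-rule — branch into X, Y  //  not X, not Y.
                  branch 2.1.1.2.1 (add X, Y):
                    ○ open, literals {W=T, X=T, Y=T, Z=F}.
                  branch 2.1.1.2.2 (add not X, not Y):
                    ○ open, literals {W=T, X=F, Y=F, Z=F}.
          branch 2.1.2 (add (Y or not Y)):
            (Y or not Y): β-rule — branch into Y  //  not Y.
              branch 2.1.2.1 (add Y):
                ○ open, literals {W=T, Y=T, Z=F}.
              branch 2.1.2.2 (add not Y):
                ○ open, literals {W=T, Y=F, Z=F}.
      branch 2.2 (add X):
        ○ open, literals {W=T, X=T, Z=F}.
0 branches closed, 7 open.
Each open branch fixes some atoms; the unmentioned ones are free. Counting distinct full assignments: branch {W=T, Z=F} (X, Y, V) contributes 8 new; branch {W=T, Z=F} (X, Y, V) contributes 0 new; branch {W=T, X=T, Y=T, Z=F} (V) contributes 0 new; branch {W=T, X=F, Y=F, Z=F} (V) contributes 0 new; branch {W=T, Y=T, Z=F} (X, V) contributes 0 new; branch {W=T, Y=F, Z=F} (X, V) contributes 0 new; branch {W=T, X=T, Z=F} (Y, V) contributes 0 new. Total: 8.

8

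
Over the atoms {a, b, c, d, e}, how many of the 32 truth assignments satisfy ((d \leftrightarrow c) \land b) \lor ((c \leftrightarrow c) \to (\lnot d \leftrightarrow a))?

20

Initial set: {(((d \leftrightarrow c) \land b) \lor ((c \leftrightarrow c) \to (\lnot d \leftrightarrow a)))}.
(((d \leftrightarrow c) \land b) \lor ((c \leftrightarrow c) \to (\lnot d \leftrightarrow a))): β-rule — branch into ((d \leftrightarrow c) \land b)  //  ((c \leftrightarrow c) \to (\lnot d \leftrightarrow a)).
  branch 1 (add ((d \leftrightarrow c) \land b)):
    ((d \leftrightarrow c) \land b): α-rule — add (d \leftrightarrow c), b.
    (d \leftrightarrow c): β-rule — branch into d, c  //  \lnot d, \lnot c.
      branch 1.1 (add d, c):
        ○ open, literals {b=1, c=1, d=1}.
      branch 1.2 (add \lnot d, \lnot c):
        ○ open, literals {b=1, c=0, d=0}.
  branch 2 (add ((c \leftrightarrow c) \to (\lnot d \leftrightarrow a))):
    ((c \leftrightarrow c) \to (\lnot d \leftrightarrow a)): β-rule — branch into \lnot (c \leftrightarrow c)  //  (\lnot d \leftrightarrow a).
      branch 2.1 (add \lnot (c \leftrightarrow c)):
        \lnot (c \leftrightarrow c): β-rule — branch into c, \lnot c  //  \lnot c, c.
          branch 2.1.1 (add c, \lnot c):
            × closes — contains both c and \lnot c.
          branch 2.1.2 (add \lnot c, c):
            × closes — contains both c and \lnot c.
      branch 2.2 (add (\lnot d \leftrightarrow a)):
        (\lnot d \leftrightarrow a): β-rule — branch into \lnot d, a  //  \lnot \lnot d, \lnot a.
          branch 2.2.1 (add \lnot d, a):
            ○ open, literals {a=1, d=0}.
          branch 2.2.2 (add \lnot \lnot d, \lnot a):
            ○ open, literals {a=0, d=1}.
2 branches closed, 4 open.
Each open branch fixes some atoms; the unmentioned ones are free. Counting distinct full assignments: branch {b=1, c=1, d=1} (a, e) contributes 4 new; branch {b=1, c=0, d=0} (a, e) contributes 4 new; branch {a=1, d=0} (b, c, e) contributes 6 new; branch {a=0, d=1} (b, c, e) contributes 6 new. Total: 20.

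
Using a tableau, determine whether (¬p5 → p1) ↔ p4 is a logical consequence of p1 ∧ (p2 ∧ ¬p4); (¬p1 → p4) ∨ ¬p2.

Initial set: {(p1 ∧ (p2 ∧ ¬p4)); ((¬p1 → p4) ∨ ¬p2); ¬((¬p5 → p1) ↔ p4)}.
(p1 ∧ (p2 ∧ ¬p4)): α-rule — add p1, (p2 ∧ ¬p4).
(p2 ∧ ¬p4): α-rule — add p2, ¬p4.
((¬p1 → p4) ∨ ¬p2): β-rule — branch into (¬p1 → p4)  //  ¬p2.
  branch 1 (add (¬p1 → p4)):
    ¬((¬p5 → p1) ↔ p4): β-rule — branch into (¬p5 → p1), ¬p4  //  ¬(¬p5 → p1), p4.
      branch 1.1 (add (¬p5 → p1), ¬p4):
        (¬p1 → p4): β-rule — branch into ¬¬p1  //  p4.
          branch 1.1.1 (add ¬¬p1):
            (¬p5 → p1): β-rule — branch into ¬¬p5  //  p1.
              branch 1.1.1.1 (add ¬¬p5):
                ○ open, literals {p1=1, p2=1, p4=0, p5=1}.
              branch 1.1.1.2 (add p1):
                ○ open, literals {p1=1, p2=1, p4=0}.
          branch 1.1.2 (add p4):
            × closes — contains both p4 and ¬p4.
      branch 1.2 (add ¬(¬p5 → p1), p4):
        × closes — contains both p4 and ¬p4.
  branch 2 (add ¬p2):
    × closes — contains both p2 and ¬p2.
3 branches closed, 2 open.
An open branch gives a countermodel: p1=1, p2=1, p4=0, p5=1 (unmentioned atoms arbitrary); the premises hold there but the conclusion fails.

No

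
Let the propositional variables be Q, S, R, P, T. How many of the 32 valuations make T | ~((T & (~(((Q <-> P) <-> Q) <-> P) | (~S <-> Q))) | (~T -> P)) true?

24

Initial set: {(T | ~((T & (~(((Q <-> P) <-> Q) <-> P) | (~S <-> Q))) | (~T -> P)))}.
(T | ~((T & (~(((Q <-> P) <-> Q) <-> P) | (~S <-> Q))) | (~T -> P))): β-rule — branch into T  //  ~((T & (~(((Q <-> P) <-> Q) <-> P) | (~S <-> Q))) | (~T -> P)).
  branch 1 (add T):
    ○ open, literals {T=T}.
  branch 2 (add ~((T & (~(((Q <-> P) <-> Q) <-> P) | (~S <-> Q))) | (~T -> P))):
    ~((T & (~(((Q <-> P) <-> Q) <-> P) | (~S <-> Q))) | (~T -> P)): α-rule — add ~(T & (~(((Q <-> P) <-> Q) <-> P) | (~S <-> Q))), ~(~T -> P).
    ~(~T -> P): α-rule — add ~T, ~P.
    ~(T & (~(((Q <-> P) <-> Q) <-> P) | (~S <-> Q))): β-rule — branch into ~T  //  ~(~(((Q <-> P) <-> Q) <-> P) | (~S <-> Q)).
      branch 2.1 (add ~T):
        ○ open, literals {P=F, T=F}.
      branch 2.2 (add ~(~(((Q <-> P) <-> Q) <-> P) | (~S <-> Q))):
        ~(~(((Q <-> P) <-> Q) <-> P) | (~S <-> Q)): α-rule — add ~~(((Q <-> P) <-> Q) <-> P), ~(~S <-> Q).
        ~~(((Q <-> P) <-> Q) <-> P): β-rule — branch into ((Q <-> P) <-> Q), P  //  ~((Q <-> P) <-> Q), ~P.
          branch 2.2.1 (add ((Q <-> P) <-> Q), P):
            × closes — contains both P and ~P.
          branch 2.2.2 (add ~((Q <-> P) <-> Q), ~P):
            ~(~S <-> Q): β-rule — branch into ~S, ~Q  //  ~~S, Q.
              branch 2.2.2.1 (add ~S, ~Q):
                ~((Q <-> P) <-> Q): β-rule — branch into (Q <-> P), ~Q  //  ~(Q <-> P), Q.
                  branch 2.2.2.1.1 (add (Q <-> P), ~Q):
                    (Q <-> P): β-rule — branch into Q, P  //  ~Q, ~P.
                      branch 2.2.2.1.1.1 (add Q, P):
                        × closes — contains both Q and ~Q.
                      branch 2.2.2.1.1.2 (add ~Q, ~P):
                        ○ open, literals {P=F, Q=F, S=F, T=F}.
                  branch 2.2.2.1.2 (add ~(Q <-> P), Q):
                    × closes — contains both Q and ~Q.
              branch 2.2.2.2 (add ~~S, Q):
                ~((Q <-> P) <-> Q): β-rule — branch into (Q <-> P), ~Q  //  ~(Q <-> P), Q.
                  branch 2.2.2.2.1 (add (Q <-> P), ~Q):
                    × closes — contains both Q and ~Q.
                  branch 2.2.2.2.2 (add ~(Q <-> P), Q):
                    ~(Q <-> P): β-rule — branch into Q, ~P  //  ~Q, P.
                      branch 2.2.2.2.2.1 (add Q, ~P):
                        ○ open, literals {P=F, Q=T, S=T, T=F}.
                      branch 2.2.2.2.2.2 (add ~Q, P):
                        × closes — contains both Q and ~Q.
5 branches closed, 4 open.
Each open branch fixes some atoms; the unmentioned ones are free. Counting distinct full assignments: branch {T=T} (Q, S, R, P) contributes 16 new; branch {P=F, T=F} (Q, S, R) contributes 8 new; branch {P=F, Q=F, S=F, T=F} (R) contributes 0 new; branch {P=F, Q=T, S=T, T=F} (R) contributes 0 new. Total: 24.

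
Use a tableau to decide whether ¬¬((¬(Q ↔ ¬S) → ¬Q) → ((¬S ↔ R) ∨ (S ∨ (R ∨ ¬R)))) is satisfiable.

Initial set: {T ¬¬((¬(Q ↔ ¬S) → ¬Q) → ((¬S ↔ R) ∨ (S ∨ (R ∨ ¬R))))}.
T ¬¬((¬(Q ↔ ¬S) → ¬Q) → ((¬S ↔ R) ∨ (S ∨ (R ∨ ¬R)))): drop double negation, giving T ((¬(Q ↔ ¬S) → ¬Q) → ((¬S ↔ R) ∨ (S ∨ (R ∨ ¬R)))).
T ((¬(Q ↔ ¬S) → ¬Q) → ((¬S ↔ R) ∨ (S ∨ (R ∨ ¬R)))): β-rule — branch into F (¬(Q ↔ ¬S) → ¬Q)  //  T ((¬S ↔ R) ∨ (S ∨ (R ∨ ¬R))).
  branch 1 (add F (¬(Q ↔ ¬S) → ¬Q)):
    F (¬(Q ↔ ¬S) → ¬Q): α-rule — add T ¬(Q ↔ ¬S), F ¬Q.
    T ¬(Q ↔ ¬S): β-rule — branch into T Q, F ¬S  //  F Q, T ¬S.
      branch 1.1 (add T Q, F ¬S):
        ○ open, literals {Q=T, S=T}.
      branch 1.2 (add F Q, T ¬S):
        × closes — contains both Q and ¬Q.
  branch 2 (add T ((¬S ↔ R) ∨ (S ∨ (R ∨ ¬R)))):
    T ((¬S ↔ R) ∨ (S ∨ (R ∨ ¬R))): β-rule — branch into T (¬S ↔ R)  //  T (S ∨ (R ∨ ¬R)).
      branch 2.1 (add T (¬S ↔ R)):
        T (¬S ↔ R): β-rule — branch into T ¬S, T R  //  F ¬S, F R.
          branch 2.1.1 (add T ¬S, T R):
            ○ open, literals {R=T, S=F}.
          branch 2.1.2 (add F ¬S, F R):
            ○ open, literals {R=F, S=T}.
      branch 2.2 (add T (S ∨ (R ∨ ¬R))):
        T (S ∨ (R ∨ ¬R)): β-rule — branch into T S  //  T (R ∨ ¬R).
          branch 2.2.1 (add T S):
            ○ open, literals {S=T}.
          branch 2.2.2 (add T (R ∨ ¬R)):
            T (R ∨ ¬R): β-rule — branch into T R  //  T ¬R.
              branch 2.2.2.1 (add T R):
                ○ open, literals {R=T}.
              branch 2.2.2.2 (add T ¬R):
                ○ open, literals {R=F}.
1 branch closed, 6 open.
An open branch gives a satisfying assignment: Q=T, S=T.

Satisfiable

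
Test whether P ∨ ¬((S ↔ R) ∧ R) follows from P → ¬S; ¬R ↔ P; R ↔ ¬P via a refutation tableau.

Initial set: {(P → ¬S); (¬R ↔ P); (R ↔ ¬P); ¬(P ∨ ¬((S ↔ R) ∧ R))}.
¬(P ∨ ¬((S ↔ R) ∧ R)): α-rule — add ¬P, ¬¬((S ↔ R) ∧ R).
¬¬((S ↔ R) ∧ R): α-rule — add (S ↔ R), R.
(P → ¬S): β-rule — branch into ¬P  //  ¬S.
  branch 1 (add ¬P):
    (¬R ↔ P): β-rule — branch into ¬R, P  //  ¬¬R, ¬P.
      branch 1.1 (add ¬R, P):
        × closes — contains both R and ¬R.
      branch 1.2 (add ¬¬R, ¬P):
        (R ↔ ¬P): β-rule — branch into R, ¬P  //  ¬R, ¬¬P.
          branch 1.2.1 (add R, ¬P):
            (S ↔ R): β-rule — branch into S, R  //  ¬S, ¬R.
              branch 1.2.1.1 (add S, R):
                ○ open, literals {P=0, R=1, S=1}.
              branch 1.2.1.2 (add ¬S, ¬R):
                × closes — contains both R and ¬R.
          branch 1.2.2 (add ¬R, ¬¬P):
            × closes — contains both R and ¬R.
  branch 2 (add ¬S):
    (¬R ↔ P): β-rule — branch into ¬R, P  //  ¬¬R, ¬P.
      branch 2.1 (add ¬R, P):
        × closes — contains both R and ¬R.
      branch 2.2 (add ¬¬R, ¬P):
        (R ↔ ¬P): β-rule — branch into R, ¬P  //  ¬R, ¬¬P.
          branch 2.2.1 (add R, ¬P):
            (S ↔ R): β-rule — branch into S, R  //  ¬S, ¬R.
              branch 2.2.1.1 (add S, R):
                × closes — contains both S and ¬S.
              branch 2.2.1.2 (add ¬S, ¬R):
                × closes — contains both R and ¬R.
          branch 2.2.2 (add ¬R, ¬¬P):
            × closes — contains both R and ¬R.
7 branches closed, 1 open.
An open branch gives a countermodel: P=0, R=1, S=1 (unmentioned atoms arbitrary); the premises hold there but the conclusion fails.

No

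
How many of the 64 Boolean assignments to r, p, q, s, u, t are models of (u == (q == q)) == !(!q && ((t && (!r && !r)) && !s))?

32

Initial set: {((u == (q == q)) == !(!q && ((t && (!r && !r)) && !s)))}.
((u == (q == q)) == !(!q && ((t && (!r && !r)) && !s))): β-rule — branch into (u == (q == q)), !(!q && ((t && (!r && !r)) && !s))  //  !(u == (q == q)), !!(!q && ((t && (!r && !r)) && !s)).
  branch 1 (add (u == (q == q)), !(!q && ((t && (!r && !r)) && !s))):
    (u == (q == q)): β-rule — branch into u, (q == q)  //  !u, !(q == q).
      branch 1.1 (add u, (q == q)):
        !(!q && ((t && (!r && !r)) && !s)): β-rule — branch into !!q  //  !((t && (!r && !r)) && !s).
          branch 1.1.1 (add !!q):
            (q == q): β-rule — branch into q, q  //  !q, !q.
              branch 1.1.1.1 (add q, q):
                ○ open, literals {q=T, u=T}.
              branch 1.1.1.2 (add !q, !q):
                × closes — contains both q and !q.
          branch 1.1.2 (add !((t && (!r && !r)) && !s)):
            (q == q): β-rule — branch into q, q  //  !q, !q.
              branch 1.1.2.1 (add q, q):
                !((t && (!r && !r)) && !s): β-rule — branch into !(t && (!r && !r))  //  !!s.
                  branch 1.1.2.1.1 (add !(t && (!r && !r))):
                    !(t && (!r && !r)): β-rule — branch into !t  //  !(!r && !r).
                      branch 1.1.2.1.1.1 (add !t):
                        ○ open, literals {q=T, t=F, u=T}.
                      branch 1.1.2.1.1.2 (add !(!r && !r)):
                        !(!r && !r): β-rule — branch into !!r  //  !!r.
                          branch 1.1.2.1.1.2.1 (add !!r):
                            ○ open, literals {q=T, r=T, u=T}.
                          branch 1.1.2.1.1.2.2 (add !!r):
                            ○ open, literals {q=T, r=T, u=T}.
                  branch 1.1.2.1.2 (add !!s):
                    ○ open, literals {q=T, s=T, u=T}.
              branch 1.1.2.2 (add !q, !q):
                !((t && (!r && !r)) && !s): β-rule — branch into !(t && (!r && !r))  //  !!s.
                  branch 1.1.2.2.1 (add !(t && (!r && !r))):
                    !(t && (!r && !r)): β-rule — branch into !t  //  !(!r && !r).
                      branch 1.1.2.2.1.1 (add !t):
                        ○ open, literals {q=F, t=F, u=T}.
                      branch 1.1.2.2.1.2 (add !(!r && !r)):
                        !(!r && !r): β-rule — branch into !!r  //  !!r.
                          branch 1.1.2.2.1.2.1 (add !!r):
                            ○ open, literals {q=F, r=T, u=T}.
                          branch 1.1.2.2.1.2.2 (add !!r):
                            ○ open, literals {q=F, r=T, u=T}.
                  branch 1.1.2.2.2 (add !!s):
                    ○ open, literals {q=F, s=T, u=T}.
      branch 1.2 (add !u, !(q == q)):
        !(!q && ((t && (!r && !r)) && !s)): β-rule — branch into !!q  //  !((t && (!r && !r)) && !s).
          branch 1.2.1 (add !!q):
            !(q == q): β-rule — branch into q, !q  //  !q, q.
              branch 1.2.1.1 (add q, !q):
                × closes — contains both q and !q.
              branch 1.2.1.2 (add !q, q):
                × closes — contains both q and !q.
          branch 1.2.2 (add !((t && (!r && !r)) && !s)):
            !(q == q): β-rule — branch into q, !q  //  !q, q.
              branch 1.2.2.1 (add q, !q):
                × closes — contains both q and !q.
              branch 1.2.2.2 (add !q, q):
                × closes — contains both q and !q.
  branch 2 (add !(u == (q == q)), !!(!q && ((t && (!r && !r)) && !s))):
    !!(!q && ((t && (!r && !r)) && !s)): α-rule — add !q, ((t && (!r && !r)) && !s).
    ((t && (!r && !r)) && !s): α-rule — add (t && (!r && !r)), !s.
    (t && (!r && !r)): α-rule — add t, (!r && !r).
    (!r && !r): α-rule — add !r, !r.
    !(u == (q == q)): β-rule — branch into u, !(q == q)  //  !u, (q == q).
      branch 2.1 (add u, !(q == q)):
        !(q == q): β-rule — branch into q, !q  //  !q, q.
          branch 2.1.1 (add q, !q):
            × closes — contains both q and !q.
          branch 2.1.2 (add !q, q):
            × closes — contains both q and !q.
      branch 2.2 (add !u, (q == q)):
        (q == q): β-rule — branch into q, q  //  !q, !q.
          branch 2.2.1 (add q, q):
            × closes — contains both q and !q.
          branch 2.2.2 (add !q, !q):
            ○ open, literals {q=F, r=F, s=F, t=T, u=F}.
8 branches closed, 10 open.
Each open branch fixes some atoms; the unmentioned ones are free. Counting distinct full assignments: branch {q=T, u=T} (r, p, s, t) contributes 16 new; branch {q=T, t=F, u=T} (r, p, s) contributes 0 new; branch {q=T, r=T, u=T} (p, s, t) contributes 0 new; branch {q=T, r=T, u=T} (p, s, t) contributes 0 new; branch {q=T, s=T, u=T} (r, p, t) contributes 0 new; branch {q=F, t=F, u=T} (r, p, s) contributes 8 new; branch {q=F, r=T, u=T} (p, s, t) contributes 4 new; branch {q=F, r=T, u=T} (p, s, t) contributes 0 new; branch {q=F, s=T, u=T} (r, p, t) contributes 2 new; branch {q=F, r=F, s=F, t=T, u=F} (p) contributes 2 new. Total: 32.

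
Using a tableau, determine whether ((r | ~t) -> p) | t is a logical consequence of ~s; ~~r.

Initial set: {~s; ~~r; ~(((r | ~t) -> p) | t)}.
~~r: drop double negation, giving r.
~(((r | ~t) -> p) | t): α-rule — add ~((r | ~t) -> p), ~t.
~((r | ~t) -> p): α-rule — add (r | ~t), ~p.
(r | ~t): β-rule — branch into r  //  ~t.
  branch 1 (add r):
    ○ open, literals {p=F, r=T, s=F, t=F}.
  branch 2 (add ~t):
    ○ open, literals {p=F, r=T, s=F, t=F}.
0 branches closed, 2 open.
An open branch gives a countermodel: p=F, r=T, s=F, t=F (unmentioned atoms arbitrary); the premises hold there but the conclusion fails.

No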